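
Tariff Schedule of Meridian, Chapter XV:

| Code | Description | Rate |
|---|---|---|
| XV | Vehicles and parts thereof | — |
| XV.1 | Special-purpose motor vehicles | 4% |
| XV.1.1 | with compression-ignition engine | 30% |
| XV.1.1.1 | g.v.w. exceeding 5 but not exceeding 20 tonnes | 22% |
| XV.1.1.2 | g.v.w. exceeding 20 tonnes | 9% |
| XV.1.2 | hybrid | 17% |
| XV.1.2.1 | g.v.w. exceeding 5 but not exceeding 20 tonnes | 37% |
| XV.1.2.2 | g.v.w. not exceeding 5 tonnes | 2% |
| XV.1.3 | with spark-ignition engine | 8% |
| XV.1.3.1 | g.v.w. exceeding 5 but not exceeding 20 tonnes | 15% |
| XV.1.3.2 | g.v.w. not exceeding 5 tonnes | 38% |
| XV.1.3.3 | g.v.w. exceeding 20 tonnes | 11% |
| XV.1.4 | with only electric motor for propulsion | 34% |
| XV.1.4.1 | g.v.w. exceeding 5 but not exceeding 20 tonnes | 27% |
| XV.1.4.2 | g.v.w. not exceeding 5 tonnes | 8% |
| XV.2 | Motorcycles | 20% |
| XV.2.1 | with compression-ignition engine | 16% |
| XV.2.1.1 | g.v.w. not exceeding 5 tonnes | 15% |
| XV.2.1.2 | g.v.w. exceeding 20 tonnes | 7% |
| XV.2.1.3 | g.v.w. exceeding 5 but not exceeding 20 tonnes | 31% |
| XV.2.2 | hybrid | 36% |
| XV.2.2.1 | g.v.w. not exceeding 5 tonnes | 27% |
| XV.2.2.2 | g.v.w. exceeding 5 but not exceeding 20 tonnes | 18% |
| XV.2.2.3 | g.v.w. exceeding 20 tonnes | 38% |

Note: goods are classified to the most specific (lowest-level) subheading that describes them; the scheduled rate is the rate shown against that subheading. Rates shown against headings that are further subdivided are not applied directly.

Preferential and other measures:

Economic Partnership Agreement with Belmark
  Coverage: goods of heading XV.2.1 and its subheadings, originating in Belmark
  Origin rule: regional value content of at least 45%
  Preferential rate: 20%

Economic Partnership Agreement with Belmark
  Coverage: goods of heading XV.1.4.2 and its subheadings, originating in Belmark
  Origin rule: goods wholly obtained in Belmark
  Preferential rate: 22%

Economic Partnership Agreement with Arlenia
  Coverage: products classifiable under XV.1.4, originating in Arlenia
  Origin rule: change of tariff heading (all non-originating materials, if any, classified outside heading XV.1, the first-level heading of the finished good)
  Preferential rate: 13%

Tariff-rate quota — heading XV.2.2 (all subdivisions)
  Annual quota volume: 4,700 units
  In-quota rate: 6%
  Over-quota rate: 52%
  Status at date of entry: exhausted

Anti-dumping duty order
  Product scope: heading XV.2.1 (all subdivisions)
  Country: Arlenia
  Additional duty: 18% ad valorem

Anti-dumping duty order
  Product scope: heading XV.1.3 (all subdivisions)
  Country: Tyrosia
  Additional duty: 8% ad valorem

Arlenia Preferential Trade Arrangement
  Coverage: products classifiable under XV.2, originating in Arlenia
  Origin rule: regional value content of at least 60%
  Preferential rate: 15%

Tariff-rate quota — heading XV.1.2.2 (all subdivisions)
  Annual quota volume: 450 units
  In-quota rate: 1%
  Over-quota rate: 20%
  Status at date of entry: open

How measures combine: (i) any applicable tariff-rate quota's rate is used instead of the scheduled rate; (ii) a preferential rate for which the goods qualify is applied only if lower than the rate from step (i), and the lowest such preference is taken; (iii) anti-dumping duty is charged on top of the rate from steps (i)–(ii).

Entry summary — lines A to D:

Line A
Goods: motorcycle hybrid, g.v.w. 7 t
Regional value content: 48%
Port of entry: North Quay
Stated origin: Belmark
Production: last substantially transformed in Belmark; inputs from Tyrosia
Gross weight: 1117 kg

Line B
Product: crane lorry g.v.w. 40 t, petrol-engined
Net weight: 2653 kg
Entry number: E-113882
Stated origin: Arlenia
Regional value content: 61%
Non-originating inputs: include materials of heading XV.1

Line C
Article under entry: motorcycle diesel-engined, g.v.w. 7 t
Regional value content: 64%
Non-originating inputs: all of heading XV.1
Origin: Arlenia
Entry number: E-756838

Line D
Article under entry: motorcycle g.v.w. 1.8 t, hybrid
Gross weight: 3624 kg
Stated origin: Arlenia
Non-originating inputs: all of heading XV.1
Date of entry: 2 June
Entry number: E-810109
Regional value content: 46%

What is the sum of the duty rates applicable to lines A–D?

Line A: motorcycle → XV.2; hybrid → XV.2.2; g.v.w. 7 t → XV.2.2.2. Scheduled 18%. quota on XV.2.2 exhausted → over-quota 52%; Belmark agreement on XV.2.1: XV.2.2.2 not covered; Belmark agreement on XV.1.4.2: XV.2.2.2 not covered. → 52%.
Line B: crane lorry → XV.1; petrol-engined → XV.1.3; g.v.w. 40 t → XV.1.3.3. Scheduled 11%. Arlenia agreement on XV.1.4: XV.1.3.3 not covered; Arlenia agreement on XV.2: XV.1.3.3 not covered. → 11%.
Line C: motorcycle → XV.2; diesel-engined → XV.2.1; g.v.w. 7 t → XV.2.1.3. Scheduled 31%. Arlenia agreement on XV.1.4: XV.2.1.3 not covered; Arlenia agreement on XV.2: RVC ≥ 60% → 15% available; preferential 15%; anti-dumping (Arlenia, XV.2.1): +18%; total 15% + 18% = 33%. → 33%.
Line D: motorcycle → XV.2; hybrid → XV.2.2; g.v.w. 1.8 t → XV.2.2.1. Scheduled 27%. quota on XV.2.2 exhausted → over-quota 52%; Arlenia agreement on XV.1.4: XV.2.2.1 not covered; Arlenia agreement on XV.2: RVC < 60%. → 52%.
Sum: 52% + 11% + 33% + 52% = 148%.

148%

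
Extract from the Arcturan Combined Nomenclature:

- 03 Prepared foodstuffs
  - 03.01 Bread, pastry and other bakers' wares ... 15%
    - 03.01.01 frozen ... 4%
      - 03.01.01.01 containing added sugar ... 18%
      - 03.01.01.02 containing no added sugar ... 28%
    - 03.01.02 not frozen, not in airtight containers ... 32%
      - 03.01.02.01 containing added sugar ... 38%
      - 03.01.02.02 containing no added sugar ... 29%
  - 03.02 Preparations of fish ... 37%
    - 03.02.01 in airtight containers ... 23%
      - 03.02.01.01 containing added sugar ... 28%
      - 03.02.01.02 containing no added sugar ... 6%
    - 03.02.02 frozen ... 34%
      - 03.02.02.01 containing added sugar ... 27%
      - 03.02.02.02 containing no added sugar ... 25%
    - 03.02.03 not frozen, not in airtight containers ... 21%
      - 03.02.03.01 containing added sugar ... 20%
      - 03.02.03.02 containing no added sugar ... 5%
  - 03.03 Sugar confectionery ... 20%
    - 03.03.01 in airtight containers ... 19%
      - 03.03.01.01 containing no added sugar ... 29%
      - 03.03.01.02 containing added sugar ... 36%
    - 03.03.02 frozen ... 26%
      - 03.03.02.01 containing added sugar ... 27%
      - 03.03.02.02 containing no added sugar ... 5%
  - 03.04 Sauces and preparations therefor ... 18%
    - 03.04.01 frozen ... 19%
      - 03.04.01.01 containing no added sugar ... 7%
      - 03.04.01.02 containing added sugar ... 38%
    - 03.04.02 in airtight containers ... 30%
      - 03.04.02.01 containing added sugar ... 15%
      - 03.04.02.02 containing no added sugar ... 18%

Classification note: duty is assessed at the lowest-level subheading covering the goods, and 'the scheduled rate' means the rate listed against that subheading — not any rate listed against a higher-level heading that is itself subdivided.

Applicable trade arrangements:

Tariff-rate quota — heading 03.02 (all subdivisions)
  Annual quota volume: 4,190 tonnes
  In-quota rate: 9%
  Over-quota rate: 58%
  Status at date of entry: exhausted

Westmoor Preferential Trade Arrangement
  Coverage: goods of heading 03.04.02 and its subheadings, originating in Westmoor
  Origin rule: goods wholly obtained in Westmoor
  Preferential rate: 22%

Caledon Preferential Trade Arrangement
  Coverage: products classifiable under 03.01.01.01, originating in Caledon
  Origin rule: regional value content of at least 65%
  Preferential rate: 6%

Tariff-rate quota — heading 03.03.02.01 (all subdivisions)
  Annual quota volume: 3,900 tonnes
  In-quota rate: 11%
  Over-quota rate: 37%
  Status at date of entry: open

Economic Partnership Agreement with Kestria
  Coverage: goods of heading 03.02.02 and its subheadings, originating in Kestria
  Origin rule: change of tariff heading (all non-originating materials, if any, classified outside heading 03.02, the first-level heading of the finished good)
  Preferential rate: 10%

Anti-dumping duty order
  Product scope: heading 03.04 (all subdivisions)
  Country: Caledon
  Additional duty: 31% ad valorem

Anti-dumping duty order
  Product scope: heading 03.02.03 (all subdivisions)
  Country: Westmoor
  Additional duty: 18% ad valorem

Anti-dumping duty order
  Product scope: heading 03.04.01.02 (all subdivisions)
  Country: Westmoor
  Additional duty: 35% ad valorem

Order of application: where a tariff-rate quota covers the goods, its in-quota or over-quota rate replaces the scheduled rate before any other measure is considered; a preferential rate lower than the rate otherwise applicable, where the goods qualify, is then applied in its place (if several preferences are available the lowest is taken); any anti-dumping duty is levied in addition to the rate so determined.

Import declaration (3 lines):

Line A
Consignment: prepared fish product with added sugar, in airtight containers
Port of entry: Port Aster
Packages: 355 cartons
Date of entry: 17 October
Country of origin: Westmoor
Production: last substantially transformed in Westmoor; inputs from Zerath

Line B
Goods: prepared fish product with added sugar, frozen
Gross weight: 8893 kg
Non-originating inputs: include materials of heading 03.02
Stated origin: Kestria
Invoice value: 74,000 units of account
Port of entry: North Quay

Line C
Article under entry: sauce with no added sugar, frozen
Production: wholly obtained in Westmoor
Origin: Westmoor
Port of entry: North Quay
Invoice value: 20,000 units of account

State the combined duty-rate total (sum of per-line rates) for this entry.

Line A: prepared fish product → 03.02; in airtight containers → 03.02.01; with added sugar → 03.02.01.01. Scheduled 28%. quota on 03.02 exhausted → over-quota 58%; Westmoor agreement on 03.04.02: 03.02.01.01 not covered. → 58%.
Line B: prepared fish product → 03.02; frozen → 03.02.02; with added sugar → 03.02.02.01. Scheduled 27%. quota on 03.02 exhausted → over-quota 58%; Kestria agreement on 03.02.02: CTH not met. → 58%.
Line C: sauce → 03.04; frozen → 03.04.01; with no added sugar → 03.04.01.01. Scheduled 7%. Westmoor agreement on 03.04.02: 03.04.01.01 not covered. → 7%.
Sum: 58% + 58% + 7% = 123%.

123%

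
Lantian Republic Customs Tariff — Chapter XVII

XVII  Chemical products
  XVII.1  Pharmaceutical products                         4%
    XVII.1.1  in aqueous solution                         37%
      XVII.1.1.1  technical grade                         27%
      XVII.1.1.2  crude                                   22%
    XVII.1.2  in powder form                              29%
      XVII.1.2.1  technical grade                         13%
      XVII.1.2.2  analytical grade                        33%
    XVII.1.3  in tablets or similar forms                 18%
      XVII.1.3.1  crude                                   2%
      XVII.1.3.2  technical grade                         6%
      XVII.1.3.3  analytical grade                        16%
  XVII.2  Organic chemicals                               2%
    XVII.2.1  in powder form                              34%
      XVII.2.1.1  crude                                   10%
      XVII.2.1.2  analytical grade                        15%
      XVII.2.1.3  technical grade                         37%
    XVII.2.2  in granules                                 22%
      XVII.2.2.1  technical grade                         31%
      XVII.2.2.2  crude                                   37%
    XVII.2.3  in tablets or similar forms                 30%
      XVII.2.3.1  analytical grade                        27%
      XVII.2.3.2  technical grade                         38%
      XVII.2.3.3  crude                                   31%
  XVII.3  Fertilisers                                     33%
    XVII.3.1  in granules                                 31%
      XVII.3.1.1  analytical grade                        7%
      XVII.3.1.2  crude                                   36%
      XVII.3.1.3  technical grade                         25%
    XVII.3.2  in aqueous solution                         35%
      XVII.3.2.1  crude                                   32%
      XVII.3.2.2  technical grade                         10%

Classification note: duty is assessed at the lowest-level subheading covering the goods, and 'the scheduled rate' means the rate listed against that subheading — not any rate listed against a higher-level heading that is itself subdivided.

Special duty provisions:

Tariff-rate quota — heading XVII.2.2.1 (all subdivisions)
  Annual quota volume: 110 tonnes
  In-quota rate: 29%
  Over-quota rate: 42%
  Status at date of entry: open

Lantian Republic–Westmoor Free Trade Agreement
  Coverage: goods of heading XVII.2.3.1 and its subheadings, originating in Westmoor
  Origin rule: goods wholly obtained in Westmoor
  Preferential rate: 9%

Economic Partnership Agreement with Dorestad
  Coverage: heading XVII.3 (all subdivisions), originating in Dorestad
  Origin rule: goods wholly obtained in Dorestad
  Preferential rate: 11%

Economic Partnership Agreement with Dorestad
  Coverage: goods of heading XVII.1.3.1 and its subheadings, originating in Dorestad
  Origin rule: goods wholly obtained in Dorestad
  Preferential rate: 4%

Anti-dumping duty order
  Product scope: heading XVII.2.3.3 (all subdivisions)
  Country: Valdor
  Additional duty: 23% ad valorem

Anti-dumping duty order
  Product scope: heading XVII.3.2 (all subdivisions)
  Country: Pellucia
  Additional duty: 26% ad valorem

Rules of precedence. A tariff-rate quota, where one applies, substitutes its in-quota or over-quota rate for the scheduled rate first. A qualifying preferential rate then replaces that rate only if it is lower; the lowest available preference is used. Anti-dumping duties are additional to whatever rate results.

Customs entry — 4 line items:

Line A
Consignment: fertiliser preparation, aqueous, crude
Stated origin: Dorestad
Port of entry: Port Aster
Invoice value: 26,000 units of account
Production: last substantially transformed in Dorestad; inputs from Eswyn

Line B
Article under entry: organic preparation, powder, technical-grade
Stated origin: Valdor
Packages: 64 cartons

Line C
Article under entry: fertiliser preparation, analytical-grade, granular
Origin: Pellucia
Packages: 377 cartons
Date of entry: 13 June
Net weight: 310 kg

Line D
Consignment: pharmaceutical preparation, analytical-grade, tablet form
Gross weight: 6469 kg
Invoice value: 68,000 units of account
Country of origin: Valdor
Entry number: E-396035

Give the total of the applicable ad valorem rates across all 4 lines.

92%

Line A: fertiliser → XVII.3; aqueous → XVII.3.2; crude → XVII.3.2.1. Scheduled 32%. Dorestad agreement on XVII.3: not wholly obtained; Dorestad agreement on XVII.1.3.1: XVII.3.2.1 not covered. → 32%.
Line B: organic → XVII.2; powder → XVII.2.1; technical-grade → XVII.2.1.3. Scheduled 37%. No special measure applies. → 37%.
Line C: fertiliser → XVII.3; granular → XVII.3.1; analytical-grade → XVII.3.1.1. Scheduled 7%. No special measure applies. → 7%.
Line D: pharmaceutical → XVII.1; tablet form → XVII.1.3; analytical-grade → XVII.1.3.3. Scheduled 16%. No special measure applies. → 16%.
Sum: 32% + 37% + 7% + 16% = 92%.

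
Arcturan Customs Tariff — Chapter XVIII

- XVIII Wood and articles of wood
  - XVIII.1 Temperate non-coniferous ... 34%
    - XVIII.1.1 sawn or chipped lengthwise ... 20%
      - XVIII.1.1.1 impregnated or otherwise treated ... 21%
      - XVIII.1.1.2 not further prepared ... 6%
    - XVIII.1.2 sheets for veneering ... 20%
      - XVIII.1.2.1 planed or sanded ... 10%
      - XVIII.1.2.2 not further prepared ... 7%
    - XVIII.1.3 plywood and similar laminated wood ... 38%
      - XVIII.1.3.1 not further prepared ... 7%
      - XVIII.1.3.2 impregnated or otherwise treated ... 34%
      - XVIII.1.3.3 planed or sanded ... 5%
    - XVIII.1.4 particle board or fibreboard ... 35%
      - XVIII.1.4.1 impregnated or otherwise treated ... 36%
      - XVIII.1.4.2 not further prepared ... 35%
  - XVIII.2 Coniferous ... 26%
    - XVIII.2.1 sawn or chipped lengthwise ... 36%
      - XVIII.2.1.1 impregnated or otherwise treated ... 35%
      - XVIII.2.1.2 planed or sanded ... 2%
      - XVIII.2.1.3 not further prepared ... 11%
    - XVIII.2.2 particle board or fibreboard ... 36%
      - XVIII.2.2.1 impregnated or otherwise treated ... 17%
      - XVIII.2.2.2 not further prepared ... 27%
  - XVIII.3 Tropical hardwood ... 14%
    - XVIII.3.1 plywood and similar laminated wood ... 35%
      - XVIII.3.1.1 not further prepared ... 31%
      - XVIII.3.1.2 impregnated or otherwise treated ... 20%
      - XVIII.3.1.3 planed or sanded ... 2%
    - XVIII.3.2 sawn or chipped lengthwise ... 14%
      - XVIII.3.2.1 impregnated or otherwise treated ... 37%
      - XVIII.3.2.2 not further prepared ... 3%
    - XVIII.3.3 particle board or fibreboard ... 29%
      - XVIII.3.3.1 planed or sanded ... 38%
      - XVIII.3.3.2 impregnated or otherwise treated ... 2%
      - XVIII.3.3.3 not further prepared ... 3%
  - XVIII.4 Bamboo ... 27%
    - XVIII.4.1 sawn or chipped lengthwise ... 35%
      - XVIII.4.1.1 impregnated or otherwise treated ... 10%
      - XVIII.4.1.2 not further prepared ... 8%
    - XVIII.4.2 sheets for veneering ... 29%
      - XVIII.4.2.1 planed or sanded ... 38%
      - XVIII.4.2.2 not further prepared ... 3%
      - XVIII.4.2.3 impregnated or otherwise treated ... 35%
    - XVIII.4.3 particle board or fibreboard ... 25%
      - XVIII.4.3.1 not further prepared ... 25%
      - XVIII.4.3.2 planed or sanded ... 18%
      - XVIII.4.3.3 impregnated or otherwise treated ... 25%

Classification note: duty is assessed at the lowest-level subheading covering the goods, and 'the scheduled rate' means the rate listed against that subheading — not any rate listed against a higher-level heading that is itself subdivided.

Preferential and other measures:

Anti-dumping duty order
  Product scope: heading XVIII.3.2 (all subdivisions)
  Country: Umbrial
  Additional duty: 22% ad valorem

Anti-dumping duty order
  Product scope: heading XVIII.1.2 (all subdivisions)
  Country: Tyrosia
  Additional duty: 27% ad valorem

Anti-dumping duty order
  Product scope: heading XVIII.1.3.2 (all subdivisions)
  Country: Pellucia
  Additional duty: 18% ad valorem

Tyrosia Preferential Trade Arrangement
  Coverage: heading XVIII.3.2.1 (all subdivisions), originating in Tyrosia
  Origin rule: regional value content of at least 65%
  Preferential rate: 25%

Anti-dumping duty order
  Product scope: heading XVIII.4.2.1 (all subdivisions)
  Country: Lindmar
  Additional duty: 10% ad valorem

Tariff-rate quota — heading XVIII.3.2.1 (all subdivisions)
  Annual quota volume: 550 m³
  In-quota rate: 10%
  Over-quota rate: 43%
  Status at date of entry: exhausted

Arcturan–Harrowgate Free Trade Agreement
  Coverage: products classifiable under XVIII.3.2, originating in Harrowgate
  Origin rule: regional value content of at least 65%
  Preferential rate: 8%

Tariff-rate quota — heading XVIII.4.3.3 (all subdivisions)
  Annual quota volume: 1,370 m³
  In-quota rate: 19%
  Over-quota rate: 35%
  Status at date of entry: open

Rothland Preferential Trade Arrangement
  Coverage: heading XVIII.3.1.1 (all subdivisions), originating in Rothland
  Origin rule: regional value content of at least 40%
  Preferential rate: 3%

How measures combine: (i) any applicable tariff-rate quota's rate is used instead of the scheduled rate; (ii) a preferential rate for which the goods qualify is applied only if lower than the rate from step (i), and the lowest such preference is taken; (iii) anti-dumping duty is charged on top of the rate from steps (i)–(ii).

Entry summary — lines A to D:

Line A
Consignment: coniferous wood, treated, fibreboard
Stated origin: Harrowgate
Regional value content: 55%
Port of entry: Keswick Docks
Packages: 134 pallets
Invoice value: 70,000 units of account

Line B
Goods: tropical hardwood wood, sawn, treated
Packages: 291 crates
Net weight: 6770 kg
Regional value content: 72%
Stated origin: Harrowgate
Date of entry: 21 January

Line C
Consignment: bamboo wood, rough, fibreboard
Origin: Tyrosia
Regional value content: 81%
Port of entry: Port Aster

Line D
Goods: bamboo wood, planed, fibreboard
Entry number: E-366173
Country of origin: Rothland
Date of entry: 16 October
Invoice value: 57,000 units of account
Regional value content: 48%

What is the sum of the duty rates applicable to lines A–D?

68%

Line A: coniferous → XVIII.2; fibreboard → XVIII.2.2; treated → XVIII.2.2.1. Scheduled 17%. Harrowgate agreement on XVIII.3.2: XVIII.2.2.1 not covered. → 17%.
Line B: tropical hardwood → XVIII.3; sawn → XVIII.3.2; treated → XVIII.3.2.1. Scheduled 37%. quota on XVIII.3.2.1 exhausted → over-quota 43%; Harrowgate agreement on XVIII.3.2: RVC ≥ 65% → 8% available; preferential 8%. → 8%.
Line C: bamboo → XVIII.4; fibreboard → XVIII.4.3; rough → XVIII.4.3.1. Scheduled 25%. Tyrosia agreement on XVIII.3.2.1: XVIII.4.3.1 not covered. → 25%.
Line D: bamboo → XVIII.4; fibreboard → XVIII.4.3; planed → XVIII.4.3.2. Scheduled 18%. Rothland agreement on XVIII.3.1.1: XVIII.4.3.2 not covered. → 18%.
Sum: 17% + 8% + 25% + 18% = 68%.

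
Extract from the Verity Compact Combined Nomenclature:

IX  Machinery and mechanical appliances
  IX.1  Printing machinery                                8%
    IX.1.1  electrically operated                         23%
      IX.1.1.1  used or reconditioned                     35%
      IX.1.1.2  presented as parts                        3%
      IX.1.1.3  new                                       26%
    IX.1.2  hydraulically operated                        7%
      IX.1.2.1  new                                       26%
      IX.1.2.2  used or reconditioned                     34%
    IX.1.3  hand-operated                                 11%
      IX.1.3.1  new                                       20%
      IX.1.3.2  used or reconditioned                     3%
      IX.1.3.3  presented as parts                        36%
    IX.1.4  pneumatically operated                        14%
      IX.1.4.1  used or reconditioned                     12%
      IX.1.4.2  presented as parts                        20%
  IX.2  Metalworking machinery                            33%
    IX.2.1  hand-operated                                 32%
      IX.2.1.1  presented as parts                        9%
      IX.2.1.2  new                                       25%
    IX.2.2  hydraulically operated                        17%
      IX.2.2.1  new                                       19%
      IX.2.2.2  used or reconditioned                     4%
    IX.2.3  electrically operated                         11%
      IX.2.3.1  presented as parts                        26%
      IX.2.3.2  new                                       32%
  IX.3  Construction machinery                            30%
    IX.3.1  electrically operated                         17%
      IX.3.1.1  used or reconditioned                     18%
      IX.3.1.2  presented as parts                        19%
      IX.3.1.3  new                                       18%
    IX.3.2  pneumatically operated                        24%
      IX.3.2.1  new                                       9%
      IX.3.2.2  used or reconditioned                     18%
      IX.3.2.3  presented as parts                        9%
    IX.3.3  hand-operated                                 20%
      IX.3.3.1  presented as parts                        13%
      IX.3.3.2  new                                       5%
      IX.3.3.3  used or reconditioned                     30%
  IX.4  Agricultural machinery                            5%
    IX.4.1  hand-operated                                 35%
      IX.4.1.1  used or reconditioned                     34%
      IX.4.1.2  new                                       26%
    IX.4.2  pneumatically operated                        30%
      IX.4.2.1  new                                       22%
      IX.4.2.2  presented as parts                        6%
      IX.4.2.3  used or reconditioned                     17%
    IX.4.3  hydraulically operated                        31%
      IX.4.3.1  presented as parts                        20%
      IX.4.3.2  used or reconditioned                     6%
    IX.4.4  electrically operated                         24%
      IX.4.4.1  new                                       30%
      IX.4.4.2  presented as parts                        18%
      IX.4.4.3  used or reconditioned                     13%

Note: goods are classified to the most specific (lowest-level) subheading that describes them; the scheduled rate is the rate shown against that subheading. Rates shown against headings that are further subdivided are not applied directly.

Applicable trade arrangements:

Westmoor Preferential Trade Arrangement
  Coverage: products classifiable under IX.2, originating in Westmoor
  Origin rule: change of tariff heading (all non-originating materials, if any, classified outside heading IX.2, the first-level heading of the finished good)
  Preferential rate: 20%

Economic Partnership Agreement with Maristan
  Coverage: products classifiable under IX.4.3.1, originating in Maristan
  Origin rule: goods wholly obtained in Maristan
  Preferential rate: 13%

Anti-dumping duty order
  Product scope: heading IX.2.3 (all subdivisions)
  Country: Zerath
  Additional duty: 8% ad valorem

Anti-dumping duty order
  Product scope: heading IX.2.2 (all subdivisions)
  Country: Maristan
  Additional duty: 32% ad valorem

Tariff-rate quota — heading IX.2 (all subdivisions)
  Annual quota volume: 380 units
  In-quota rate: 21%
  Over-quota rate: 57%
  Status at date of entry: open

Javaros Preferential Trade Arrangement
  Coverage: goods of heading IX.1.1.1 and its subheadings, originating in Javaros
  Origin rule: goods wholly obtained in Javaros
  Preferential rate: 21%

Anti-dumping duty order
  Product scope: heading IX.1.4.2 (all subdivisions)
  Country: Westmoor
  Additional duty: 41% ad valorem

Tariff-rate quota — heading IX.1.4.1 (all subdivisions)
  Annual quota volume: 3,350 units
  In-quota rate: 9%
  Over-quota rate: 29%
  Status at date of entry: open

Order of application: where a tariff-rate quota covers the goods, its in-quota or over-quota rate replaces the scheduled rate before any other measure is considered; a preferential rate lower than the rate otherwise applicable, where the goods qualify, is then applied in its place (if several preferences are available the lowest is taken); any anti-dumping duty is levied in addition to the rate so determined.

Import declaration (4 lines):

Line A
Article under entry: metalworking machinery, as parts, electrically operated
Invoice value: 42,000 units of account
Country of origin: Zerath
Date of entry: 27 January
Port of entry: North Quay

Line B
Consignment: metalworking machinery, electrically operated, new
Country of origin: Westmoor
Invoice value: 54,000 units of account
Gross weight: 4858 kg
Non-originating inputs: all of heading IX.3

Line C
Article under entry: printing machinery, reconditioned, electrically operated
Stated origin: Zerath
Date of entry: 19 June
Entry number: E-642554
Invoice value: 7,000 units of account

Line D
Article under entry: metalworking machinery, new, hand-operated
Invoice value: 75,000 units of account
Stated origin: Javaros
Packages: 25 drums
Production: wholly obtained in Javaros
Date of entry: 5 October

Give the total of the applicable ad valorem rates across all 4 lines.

Line A: metalworking → IX.2; electrically operated → IX.2.3; as parts → IX.2.3.1. Scheduled 26%. quota on IX.2 open → in-quota 21%; anti-dumping (Zerath, IX.2.3): +8%; total 21% + 8% = 29%. → 29%.
Line B: metalworking → IX.2; electrically operated → IX.2.3; new → IX.2.3.2. Scheduled 32%. quota on IX.2 open → in-quota 21%; Westmoor agreement on IX.2: CTH met → 20% available; preferential 20%. → 20%.
Line C: printing → IX.1; electrically operated → IX.1.1; reconditioned → IX.1.1.1. Scheduled 35%. No special measure applies. → 35%.
Line D: metalworking → IX.2; hand-operated → IX.2.1; new → IX.2.1.2. Scheduled 25%. quota on IX.2 open → in-quota 21%; Javaros agreement on IX.1.1.1: IX.2.1.2 not covered. → 21%.
Sum: 29% + 20% + 35% + 21% = 105%.

105%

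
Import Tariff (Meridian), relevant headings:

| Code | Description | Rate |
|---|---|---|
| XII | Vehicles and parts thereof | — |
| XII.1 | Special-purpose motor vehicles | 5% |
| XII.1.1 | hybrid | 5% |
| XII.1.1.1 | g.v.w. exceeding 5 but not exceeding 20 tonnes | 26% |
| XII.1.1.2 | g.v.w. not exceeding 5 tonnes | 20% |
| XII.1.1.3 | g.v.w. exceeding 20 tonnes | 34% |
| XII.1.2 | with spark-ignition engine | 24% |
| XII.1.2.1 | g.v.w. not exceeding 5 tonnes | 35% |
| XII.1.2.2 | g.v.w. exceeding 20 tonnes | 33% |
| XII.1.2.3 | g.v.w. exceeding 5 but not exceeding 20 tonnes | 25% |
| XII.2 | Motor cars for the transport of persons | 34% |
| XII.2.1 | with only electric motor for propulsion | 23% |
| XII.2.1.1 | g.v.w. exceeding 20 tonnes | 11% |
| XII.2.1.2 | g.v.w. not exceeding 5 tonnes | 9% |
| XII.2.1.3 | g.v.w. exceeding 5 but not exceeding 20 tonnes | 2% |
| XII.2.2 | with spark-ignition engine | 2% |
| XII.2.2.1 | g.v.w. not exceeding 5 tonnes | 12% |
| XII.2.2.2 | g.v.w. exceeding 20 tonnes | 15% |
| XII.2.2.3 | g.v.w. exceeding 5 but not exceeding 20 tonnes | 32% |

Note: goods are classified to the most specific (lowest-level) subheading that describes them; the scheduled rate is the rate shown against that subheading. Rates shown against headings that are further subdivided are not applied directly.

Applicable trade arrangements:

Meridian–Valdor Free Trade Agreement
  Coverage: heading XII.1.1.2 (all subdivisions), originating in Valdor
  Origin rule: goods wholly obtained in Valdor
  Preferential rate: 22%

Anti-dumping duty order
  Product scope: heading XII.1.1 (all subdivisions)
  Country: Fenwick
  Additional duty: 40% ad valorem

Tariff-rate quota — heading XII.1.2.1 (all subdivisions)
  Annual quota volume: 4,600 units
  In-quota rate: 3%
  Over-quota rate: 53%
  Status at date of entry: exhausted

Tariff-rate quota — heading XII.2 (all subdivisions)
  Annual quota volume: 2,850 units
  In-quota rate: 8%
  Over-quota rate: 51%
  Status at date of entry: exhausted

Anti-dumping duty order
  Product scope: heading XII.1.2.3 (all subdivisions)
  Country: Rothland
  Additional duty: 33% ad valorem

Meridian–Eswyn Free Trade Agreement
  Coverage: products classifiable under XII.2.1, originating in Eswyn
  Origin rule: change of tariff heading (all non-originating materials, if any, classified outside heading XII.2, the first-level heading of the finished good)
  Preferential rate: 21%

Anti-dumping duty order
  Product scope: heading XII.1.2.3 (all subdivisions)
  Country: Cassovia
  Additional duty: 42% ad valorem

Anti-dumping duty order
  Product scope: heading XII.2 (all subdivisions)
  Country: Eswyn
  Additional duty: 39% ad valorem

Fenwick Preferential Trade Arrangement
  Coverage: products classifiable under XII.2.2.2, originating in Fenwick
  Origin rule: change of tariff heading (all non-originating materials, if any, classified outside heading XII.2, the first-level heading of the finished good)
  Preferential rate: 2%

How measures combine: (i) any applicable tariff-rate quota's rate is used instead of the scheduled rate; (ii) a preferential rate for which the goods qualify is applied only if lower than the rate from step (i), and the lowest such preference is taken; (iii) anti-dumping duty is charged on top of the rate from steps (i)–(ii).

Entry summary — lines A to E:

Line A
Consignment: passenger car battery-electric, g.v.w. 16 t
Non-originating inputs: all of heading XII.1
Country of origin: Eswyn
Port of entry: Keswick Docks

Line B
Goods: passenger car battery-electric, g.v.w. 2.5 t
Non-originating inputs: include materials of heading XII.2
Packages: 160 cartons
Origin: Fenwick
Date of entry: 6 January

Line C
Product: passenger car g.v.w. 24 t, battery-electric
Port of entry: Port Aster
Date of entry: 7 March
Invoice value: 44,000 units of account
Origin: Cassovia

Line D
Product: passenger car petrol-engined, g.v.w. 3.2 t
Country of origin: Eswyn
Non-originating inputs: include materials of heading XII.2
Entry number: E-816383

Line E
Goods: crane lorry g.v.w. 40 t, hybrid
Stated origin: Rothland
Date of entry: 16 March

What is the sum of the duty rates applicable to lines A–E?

Line A: passenger car → XII.2; battery-electric → XII.2.1; g.v.w. 16 t → XII.2.1.3. Scheduled 2%. quota on XII.2 exhausted → over-quota 51%; Eswyn agreement on XII.2.1: CTH met → 21% available; preferential 21%; anti-dumping (Eswyn, XII.2): +39%; total 21% + 39% = 60%. → 60%.
Line B: passenger car → XII.2; battery-electric → XII.2.1; g.v.w. 2.5 t → XII.2.1.2. Scheduled 9%. quota on XII.2 exhausted → over-quota 51%; Fenwick agreement on XII.2.2.2: XII.2.1.2 not covered. → 51%.
Line C: passenger car → XII.2; battery-electric → XII.2.1; g.v.w. 24 t → XII.2.1.1. Scheduled 11%. quota on XII.2 exhausted → over-quota 51%. → 51%.
Line D: passenger car → XII.2; petrol-engined → XII.2.2; g.v.w. 3.2 t → XII.2.2.1. Scheduled 12%. quota on XII.2 exhausted → over-quota 51%; Eswyn agreement on XII.2.1: XII.2.2.1 not covered; anti-dumping (Eswyn, XII.2): +39%; total 51% + 39% = 90%. → 90%.
Line E: crane lorry → XII.1; hybrid → XII.1.1; g.v.w. 40 t → XII.1.1.3. Scheduled 34%. No special measure applies. → 34%.
Sum: 60% + 51% + 51% + 90% + 34% = 286%.

286%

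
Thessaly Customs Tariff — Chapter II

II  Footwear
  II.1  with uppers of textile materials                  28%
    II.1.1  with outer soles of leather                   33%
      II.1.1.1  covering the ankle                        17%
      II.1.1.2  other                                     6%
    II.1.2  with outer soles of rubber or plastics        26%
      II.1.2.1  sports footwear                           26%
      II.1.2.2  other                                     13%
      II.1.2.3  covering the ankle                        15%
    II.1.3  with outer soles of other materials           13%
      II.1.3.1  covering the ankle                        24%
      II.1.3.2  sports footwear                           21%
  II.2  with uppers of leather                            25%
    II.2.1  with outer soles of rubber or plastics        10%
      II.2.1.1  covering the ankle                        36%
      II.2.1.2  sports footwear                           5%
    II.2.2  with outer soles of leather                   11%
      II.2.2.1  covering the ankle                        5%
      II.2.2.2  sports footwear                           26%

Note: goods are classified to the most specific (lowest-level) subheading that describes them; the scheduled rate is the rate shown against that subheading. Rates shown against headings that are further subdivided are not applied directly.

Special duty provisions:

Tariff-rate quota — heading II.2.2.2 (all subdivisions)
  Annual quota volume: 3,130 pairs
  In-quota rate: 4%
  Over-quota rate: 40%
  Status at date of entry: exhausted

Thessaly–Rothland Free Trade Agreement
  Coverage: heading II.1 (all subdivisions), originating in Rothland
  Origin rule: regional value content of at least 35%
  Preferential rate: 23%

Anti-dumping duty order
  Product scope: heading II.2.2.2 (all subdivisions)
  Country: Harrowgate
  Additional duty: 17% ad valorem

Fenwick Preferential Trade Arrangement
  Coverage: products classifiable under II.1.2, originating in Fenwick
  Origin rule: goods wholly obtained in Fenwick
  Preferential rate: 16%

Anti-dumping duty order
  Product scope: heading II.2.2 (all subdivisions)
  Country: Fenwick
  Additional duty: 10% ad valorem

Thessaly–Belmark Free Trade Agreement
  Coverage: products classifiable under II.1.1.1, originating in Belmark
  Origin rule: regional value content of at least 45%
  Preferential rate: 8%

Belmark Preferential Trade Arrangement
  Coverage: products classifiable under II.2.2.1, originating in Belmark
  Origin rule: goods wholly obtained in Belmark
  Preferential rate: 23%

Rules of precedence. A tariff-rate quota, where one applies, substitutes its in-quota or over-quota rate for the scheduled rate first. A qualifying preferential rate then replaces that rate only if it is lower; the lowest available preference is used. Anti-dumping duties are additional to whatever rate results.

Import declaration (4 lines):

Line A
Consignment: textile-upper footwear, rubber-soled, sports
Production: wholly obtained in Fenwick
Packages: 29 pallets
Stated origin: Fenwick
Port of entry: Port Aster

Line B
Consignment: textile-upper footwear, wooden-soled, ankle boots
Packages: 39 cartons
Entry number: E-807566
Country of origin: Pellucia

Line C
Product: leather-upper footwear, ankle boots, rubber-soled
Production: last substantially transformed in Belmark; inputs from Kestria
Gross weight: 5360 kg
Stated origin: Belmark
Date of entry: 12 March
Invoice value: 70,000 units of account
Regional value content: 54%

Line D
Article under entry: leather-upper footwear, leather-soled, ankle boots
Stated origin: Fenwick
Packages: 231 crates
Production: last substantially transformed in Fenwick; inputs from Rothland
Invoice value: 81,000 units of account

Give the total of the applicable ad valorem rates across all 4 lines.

91%

Line A: textile-upper → II.1; rubber-soled → II.1.2; sports → II.1.2.1. Scheduled 26%. Fenwick agreement on II.1.2: wholly obtained → 16% available; preferential 16%. → 16%.
Line B: textile-upper → II.1; wooden-soled → II.1.3; ankle boots → II.1.3.1. Scheduled 24%. No special measure applies. → 24%.
Line C: leather-upper → II.2; rubber-soled → II.2.1; ankle boots → II.2.1.1. Scheduled 36%. Belmark agreement on II.1.1.1: II.2.1.1 not covered; Belmark agreement on II.2.2.1: II.2.1.1 not covered. → 36%.
Line D: leather-upper → II.2; leather-soled → II.2.2; ankle boots → II.2.2.1. Scheduled 5%. Fenwick agreement on II.1.2: II.2.2.1 not covered; anti-dumping (Fenwick, II.2.2): +10%; total 5% + 10% = 15%. → 15%.
Sum: 16% + 24% + 36% + 15% = 91%.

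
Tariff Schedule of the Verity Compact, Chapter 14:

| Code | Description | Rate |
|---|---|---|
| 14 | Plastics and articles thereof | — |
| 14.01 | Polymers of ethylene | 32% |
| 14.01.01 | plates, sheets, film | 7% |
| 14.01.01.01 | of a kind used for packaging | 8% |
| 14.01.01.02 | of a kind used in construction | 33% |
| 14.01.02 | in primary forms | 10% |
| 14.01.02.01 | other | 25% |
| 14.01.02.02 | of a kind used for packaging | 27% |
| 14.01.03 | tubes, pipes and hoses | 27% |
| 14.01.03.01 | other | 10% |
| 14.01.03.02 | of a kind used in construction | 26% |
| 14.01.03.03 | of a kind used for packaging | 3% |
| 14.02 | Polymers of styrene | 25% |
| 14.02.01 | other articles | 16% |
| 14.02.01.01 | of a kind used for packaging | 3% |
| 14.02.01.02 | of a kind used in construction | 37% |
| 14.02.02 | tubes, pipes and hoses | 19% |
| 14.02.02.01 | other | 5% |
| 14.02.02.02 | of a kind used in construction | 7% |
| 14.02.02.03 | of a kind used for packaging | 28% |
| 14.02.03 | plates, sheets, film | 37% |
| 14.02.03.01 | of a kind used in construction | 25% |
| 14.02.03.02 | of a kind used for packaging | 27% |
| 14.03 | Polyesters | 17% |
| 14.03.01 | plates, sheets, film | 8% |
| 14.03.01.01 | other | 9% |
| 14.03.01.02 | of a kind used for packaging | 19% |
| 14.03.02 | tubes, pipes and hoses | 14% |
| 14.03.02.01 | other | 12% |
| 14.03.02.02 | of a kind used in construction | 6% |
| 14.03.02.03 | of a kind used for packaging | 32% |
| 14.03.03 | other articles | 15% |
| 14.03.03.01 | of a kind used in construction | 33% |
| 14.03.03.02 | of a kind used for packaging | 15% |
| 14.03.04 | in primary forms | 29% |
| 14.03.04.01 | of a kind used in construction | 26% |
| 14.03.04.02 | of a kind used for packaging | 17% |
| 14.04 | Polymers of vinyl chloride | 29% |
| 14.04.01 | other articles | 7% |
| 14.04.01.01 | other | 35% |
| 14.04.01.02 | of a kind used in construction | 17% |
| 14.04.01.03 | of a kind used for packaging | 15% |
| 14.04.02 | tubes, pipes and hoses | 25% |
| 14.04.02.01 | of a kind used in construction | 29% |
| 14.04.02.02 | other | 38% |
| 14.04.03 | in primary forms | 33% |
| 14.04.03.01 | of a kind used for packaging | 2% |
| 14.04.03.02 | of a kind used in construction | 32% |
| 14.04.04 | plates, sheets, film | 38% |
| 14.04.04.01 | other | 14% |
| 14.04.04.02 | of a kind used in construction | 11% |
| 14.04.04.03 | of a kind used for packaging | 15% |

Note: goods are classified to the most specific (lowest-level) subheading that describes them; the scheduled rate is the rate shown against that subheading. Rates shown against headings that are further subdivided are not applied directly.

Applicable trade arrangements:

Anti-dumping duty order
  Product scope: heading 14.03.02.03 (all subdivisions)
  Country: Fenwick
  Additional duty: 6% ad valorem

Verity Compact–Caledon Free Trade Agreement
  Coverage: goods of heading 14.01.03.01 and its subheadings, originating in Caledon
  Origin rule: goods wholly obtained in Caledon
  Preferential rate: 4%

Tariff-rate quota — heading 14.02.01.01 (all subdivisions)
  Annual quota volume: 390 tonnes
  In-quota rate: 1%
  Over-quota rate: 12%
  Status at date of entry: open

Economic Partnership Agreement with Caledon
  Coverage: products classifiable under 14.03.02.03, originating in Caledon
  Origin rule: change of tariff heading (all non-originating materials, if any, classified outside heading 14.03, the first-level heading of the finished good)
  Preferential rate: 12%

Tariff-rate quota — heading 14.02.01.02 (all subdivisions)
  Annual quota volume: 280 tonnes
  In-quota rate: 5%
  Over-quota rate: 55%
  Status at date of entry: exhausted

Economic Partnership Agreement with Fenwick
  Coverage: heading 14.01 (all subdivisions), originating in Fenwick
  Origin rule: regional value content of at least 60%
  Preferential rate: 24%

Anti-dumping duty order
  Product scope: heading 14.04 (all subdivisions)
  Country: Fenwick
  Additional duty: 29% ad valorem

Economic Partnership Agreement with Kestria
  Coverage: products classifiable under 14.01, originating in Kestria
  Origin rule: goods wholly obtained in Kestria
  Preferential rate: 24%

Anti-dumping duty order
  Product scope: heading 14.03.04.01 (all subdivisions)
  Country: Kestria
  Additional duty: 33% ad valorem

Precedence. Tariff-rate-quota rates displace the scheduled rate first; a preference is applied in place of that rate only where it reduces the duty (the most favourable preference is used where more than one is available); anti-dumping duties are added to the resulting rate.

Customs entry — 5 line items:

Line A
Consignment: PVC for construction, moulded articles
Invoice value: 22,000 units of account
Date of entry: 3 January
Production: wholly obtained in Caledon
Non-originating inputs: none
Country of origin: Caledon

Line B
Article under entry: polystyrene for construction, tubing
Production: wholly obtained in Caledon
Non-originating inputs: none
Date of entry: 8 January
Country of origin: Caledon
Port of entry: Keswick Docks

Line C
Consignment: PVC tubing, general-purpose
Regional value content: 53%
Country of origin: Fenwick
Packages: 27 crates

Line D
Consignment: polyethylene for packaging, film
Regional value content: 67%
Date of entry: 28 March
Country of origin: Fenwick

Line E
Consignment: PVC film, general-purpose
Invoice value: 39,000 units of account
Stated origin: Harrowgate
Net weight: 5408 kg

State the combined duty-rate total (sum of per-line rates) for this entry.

Line A: PVC → 14.04; moulded articles → 14.04.01; for construction → 14.04.01.02. Scheduled 17%. Caledon agreement on 14.01.03.01: 14.04.01.02 not covered; Caledon agreement on 14.03.02.03: 14.04.01.02 not covered. → 17%.
Line B: polystyrene → 14.02; tubing → 14.02.02; for construction → 14.02.02.02. Scheduled 7%. Caledon agreement on 14.01.03.01: 14.02.02.02 not covered; Caledon agreement on 14.03.02.03: 14.02.02.02 not covered. → 7%.
Line C: PVC → 14.04; tubing → 14.04.02; general-purpose → 14.04.02.02. Scheduled 38%. Fenwick agreement on 14.01: 14.04.02.02 not covered; anti-dumping (Fenwick, 14.04): +29%; total 38% + 29% = 67%. → 67%.
Line D: polyethylene → 14.01; film → 14.01.01; for packaging → 14.01.01.01. Scheduled 8%. Fenwick agreement on 14.01: RVC ≥ 60% → 24% available; preference 24% not lower than 8% → no reduction. → 8%.
Line E: PVC → 14.04; film → 14.04.04; general-purpose → 14.04.04.01. Scheduled 14%. No special measure applies. → 14%.
Sum: 17% + 7% + 67% + 8% + 14% = 113%.

113%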